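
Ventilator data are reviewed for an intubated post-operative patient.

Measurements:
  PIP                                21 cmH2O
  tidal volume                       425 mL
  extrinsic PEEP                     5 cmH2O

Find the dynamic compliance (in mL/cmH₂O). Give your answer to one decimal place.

26.6

Dynamic compliance = Vt / (PIP − PEEP) = 425 / (21 − 5) = 425 / 16.0 = 26.563 mL/cmH2O.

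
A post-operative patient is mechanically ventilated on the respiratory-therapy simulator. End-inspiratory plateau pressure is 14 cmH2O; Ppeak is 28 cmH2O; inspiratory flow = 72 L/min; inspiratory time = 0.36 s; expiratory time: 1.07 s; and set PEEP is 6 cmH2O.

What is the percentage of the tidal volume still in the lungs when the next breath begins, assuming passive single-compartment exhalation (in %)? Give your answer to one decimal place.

18.3

Flow: 72 L/min ÷ 60 = 1.2 L/s.
Vt = flow × Ti = 1.2 L/s × 0.36 s × 1000 mL/L = 432.0 mL.
R = (PIP − Pplat)/V̇ = (28 − 14) / 1.2 = 14.0/1.2 = 11.667 cmH2O·s/L.
C = Vt/(Pplat − PEEP) = 432.0 / (14 − 6) = 432.0/8.0 = 54.0 mL/cmH2O.
τ = R × C = 11.667 × 0.054 L/cmH2O = 0.63 s.
Fraction remaining at end-expiration = e^(−Te/τ) = e^(−1.07/0.63) = 0.183 → 18.3%.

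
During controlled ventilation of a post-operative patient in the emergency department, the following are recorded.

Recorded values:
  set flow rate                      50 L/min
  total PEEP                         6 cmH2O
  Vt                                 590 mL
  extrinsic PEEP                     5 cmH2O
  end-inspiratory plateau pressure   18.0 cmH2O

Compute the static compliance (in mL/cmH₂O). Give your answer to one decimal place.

49.2

End-expiratory occlusion gives total PEEP = 6 cmH2O (intrinsic PEEP = 6 − 5 = 1). Use total PEEP for the elastic gradient.
Cstat = Vt / (Pplat − PEEPtotal) = 590 / (18.0 − 6) = 590 / 12.0 = 49.167 mL/cmH2O.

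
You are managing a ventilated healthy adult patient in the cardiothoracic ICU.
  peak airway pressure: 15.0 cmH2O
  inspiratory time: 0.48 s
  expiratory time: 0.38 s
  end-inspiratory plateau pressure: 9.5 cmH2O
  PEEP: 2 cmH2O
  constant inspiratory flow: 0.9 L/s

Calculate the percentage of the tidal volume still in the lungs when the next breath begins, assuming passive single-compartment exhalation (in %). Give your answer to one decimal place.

34.0

Vt = flow × Ti = 0.9 L/s × 0.48 s × 1000 mL/L = 432.0 mL.
R = (PIP − Pplat)/V̇ = (15.0 − 9.5) / 0.9 = 5.5/0.9 = 6.111 cmH2O·s/L.
C = Vt/(Pplat − PEEP) = 432.0 / (9.5 − 2) = 432.0/7.5 = 57.6 mL/cmH2O.
τ = R × C = 6.111 × 0.0576 L/cmH2O = 0.352 s.
Fraction remaining at end-expiration = e^(−Te/τ) = e^(−0.38/0.352) = 0.3397 → 33.97%.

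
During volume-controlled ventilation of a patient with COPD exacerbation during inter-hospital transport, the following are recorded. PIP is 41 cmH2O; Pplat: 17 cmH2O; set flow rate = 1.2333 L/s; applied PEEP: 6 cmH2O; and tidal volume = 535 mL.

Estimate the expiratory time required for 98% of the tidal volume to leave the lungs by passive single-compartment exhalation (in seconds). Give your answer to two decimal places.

3.70

R = (PIP − Pplat)/V̇ = (41 − 17) / 1.2333 = 24.0/1.2333 = 19.46 cmH2O·s/L.
C = Vt/(Pplat − PEEP) = 535.0 / (17 − 6) = 535.0/11.0 = 48.636 mL/cmH2O.
τ = R × C = 19.46 × 0.04864 L/cmH2O = 0.9465 s.
t = −τ·ln(1 − 0.98) = −0.9465·ln(0.02) = 3.703 s.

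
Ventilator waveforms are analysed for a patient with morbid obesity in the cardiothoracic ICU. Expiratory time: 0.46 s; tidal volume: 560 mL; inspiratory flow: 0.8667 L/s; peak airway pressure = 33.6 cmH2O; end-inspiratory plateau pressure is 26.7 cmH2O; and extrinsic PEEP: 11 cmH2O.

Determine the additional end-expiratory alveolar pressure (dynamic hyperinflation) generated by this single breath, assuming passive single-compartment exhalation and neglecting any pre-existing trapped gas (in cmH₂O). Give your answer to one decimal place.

R = (PIP − Pplat)/V̇ = (33.6 − 26.7) / 0.8667 = 6.9/0.8667 = 7.961 cmH2O·s/L.
C = Vt/(Pplat − PEEP) = 560.0 / (26.7 − 11) = 560.0/15.7 = 35.669 mL/cmH2O.
τ = R × C = 7.961 × 0.03567 L/cmH2O = 0.284 s.
Fraction remaining = e^(−Te/τ) = e^(−0.46/0.284) = 0.198; trapped volume = 560.0 × 0.198 = 110.88 mL.
Additional alveolar pressure from trapping ≈ V_trapped / C = 110.88 / 35.669 = 3.109 cmH2O.

3.1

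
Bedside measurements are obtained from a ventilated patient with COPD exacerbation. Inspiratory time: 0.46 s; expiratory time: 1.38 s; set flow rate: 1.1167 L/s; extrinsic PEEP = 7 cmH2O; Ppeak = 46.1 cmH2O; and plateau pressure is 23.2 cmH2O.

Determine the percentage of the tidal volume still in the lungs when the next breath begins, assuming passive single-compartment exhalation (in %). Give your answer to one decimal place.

Vt = flow × Ti = 1.1167 L/s × 0.46 s × 1000 mL/L = 513.68 mL.
R = (PIP − Pplat)/V̇ = (46.1 − 23.2) / 1.1167 = 22.9/1.1167 = 20.507 cmH2O·s/L.
C = Vt/(Pplat − PEEP) = 513.68 / (23.2 − 7) = 513.68/16.2 = 31.709 mL/cmH2O.
τ = R × C = 20.507 × 0.03171 L/cmH2O = 0.6503 s.
Fraction remaining at end-expiration = e^(−Te/τ) = e^(−1.38/0.6503) = 0.1198 → 11.98%.

12.0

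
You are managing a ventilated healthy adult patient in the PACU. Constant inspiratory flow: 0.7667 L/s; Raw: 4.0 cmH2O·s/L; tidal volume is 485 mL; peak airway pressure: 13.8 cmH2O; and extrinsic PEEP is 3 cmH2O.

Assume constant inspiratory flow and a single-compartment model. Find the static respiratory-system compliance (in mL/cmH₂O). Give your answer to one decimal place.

Equation of motion (constant flow): PIP = Vt/C + R·V̇ + PEEP.
Vt/C = PIP − R·V̇ − PEEP = 13.8 − 4.0×0.7667 − 3 = 13.8 − 3.067 − 3 = 7.733 cmH2O.
C = Vt / 7.733 = 485 / 7.733 = 62.718 mL/cmH2O.

62.7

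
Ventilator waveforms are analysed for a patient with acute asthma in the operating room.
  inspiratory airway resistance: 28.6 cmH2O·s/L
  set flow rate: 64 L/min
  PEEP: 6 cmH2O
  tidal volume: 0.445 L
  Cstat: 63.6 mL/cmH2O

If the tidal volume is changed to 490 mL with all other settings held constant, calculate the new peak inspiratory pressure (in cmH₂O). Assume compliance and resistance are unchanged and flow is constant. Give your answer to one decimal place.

Flow: 64 L/min ÷ 60 = 1.0667 L/s.
PIP = Vt/C + R·V̇ + PEEP (constant-flow equation of motion).
Only the elastic term changes: ΔPIP = ΔVt / C = (490 − 445) / 63.6 = 0.7075 cmH2O.
Original PIP = 445/63.6 + 28.6×1.0667 + 6 = 43.504 cmH2O; new PIP = 43.504 + (0.7075) = 44.212 cmH2O.

44.2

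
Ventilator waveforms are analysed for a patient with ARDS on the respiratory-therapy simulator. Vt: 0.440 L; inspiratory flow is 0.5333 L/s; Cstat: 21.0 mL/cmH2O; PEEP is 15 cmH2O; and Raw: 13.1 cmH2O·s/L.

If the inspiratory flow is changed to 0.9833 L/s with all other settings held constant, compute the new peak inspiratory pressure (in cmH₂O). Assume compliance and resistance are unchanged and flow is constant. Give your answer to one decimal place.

48.8

PIP = Vt/C + R·V̇ + PEEP (constant-flow equation of motion).
Only the resistive term changes: ΔPIP = R × ΔV̇ = 13.1 × (0.9833 − 0.5333) = 13.1 × 0.45 = 5.895 cmH2O.
Original PIP = 440/21.0 + 13.1×0.5333 + 15 = 42.939 cmH2O; new PIP = 42.939 + (5.895) = 48.834 cmH2O.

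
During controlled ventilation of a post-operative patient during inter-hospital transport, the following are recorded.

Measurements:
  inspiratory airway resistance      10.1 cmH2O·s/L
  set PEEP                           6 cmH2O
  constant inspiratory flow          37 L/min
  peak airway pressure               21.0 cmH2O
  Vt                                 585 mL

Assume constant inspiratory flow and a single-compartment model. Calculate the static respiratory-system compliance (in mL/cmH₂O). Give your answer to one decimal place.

Flow: 37 L/min ÷ 60 = 0.6167 L/s.
Equation of motion (constant flow): PIP = Vt/C + R·V̇ + PEEP.
Vt/C = PIP − R·V̇ − PEEP = 21.0 − 10.1×0.6167 − 6 = 21.0 − 6.229 − 6 = 8.771 cmH2O.
C = Vt / 8.771 = 585 / 8.771 = 66.697 mL/cmH2O.

66.7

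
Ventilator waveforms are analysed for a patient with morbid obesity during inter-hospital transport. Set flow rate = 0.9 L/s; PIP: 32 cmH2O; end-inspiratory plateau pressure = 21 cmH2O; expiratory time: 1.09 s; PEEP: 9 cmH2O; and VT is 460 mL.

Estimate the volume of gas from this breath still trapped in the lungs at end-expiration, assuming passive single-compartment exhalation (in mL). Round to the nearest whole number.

45

R = (PIP − Pplat)/V̇ = (32 − 21) / 0.9 = 11.0/0.9 = 12.222 cmH2O·s/L.
C = Vt/(Pplat − PEEP) = 460.0 / (21 − 9) = 460.0/12.0 = 38.333 mL/cmH2O.
τ = R × C = 12.222 × 0.03833 L/cmH2O = 0.4685 s.
Fraction remaining = e^(−Te/τ) = e^(−1.09/0.4685) = 0.09763.
Trapped volume = 460.0 × 0.09763 = 44.91 mL.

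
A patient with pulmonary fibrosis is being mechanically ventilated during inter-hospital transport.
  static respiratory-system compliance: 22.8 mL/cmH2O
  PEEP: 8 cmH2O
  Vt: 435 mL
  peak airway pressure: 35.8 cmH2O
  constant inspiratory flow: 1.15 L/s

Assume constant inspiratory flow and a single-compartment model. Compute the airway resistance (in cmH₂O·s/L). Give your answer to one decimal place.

7.6

Equation of motion (constant flow): PIP = Vt/C + R·V̇ + PEEP.
R·V̇ = PIP − Vt/C − PEEP = 35.8 − 435/22.8 − 8 = 35.8 − 19.079 − 8 = 8.721 cmH2O.
R = 8.721 / 1.15 = 7.583 cmH2O·s/L.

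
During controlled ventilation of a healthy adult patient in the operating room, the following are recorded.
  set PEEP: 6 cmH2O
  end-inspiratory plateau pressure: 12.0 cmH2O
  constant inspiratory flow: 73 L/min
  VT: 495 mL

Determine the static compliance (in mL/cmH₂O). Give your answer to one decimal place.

82.5

Cstat = Vt / (Pplat − PEEP) = 495 / (12.0 − 6) = 495 / 6.0 = 82.5 mL/cmH2O.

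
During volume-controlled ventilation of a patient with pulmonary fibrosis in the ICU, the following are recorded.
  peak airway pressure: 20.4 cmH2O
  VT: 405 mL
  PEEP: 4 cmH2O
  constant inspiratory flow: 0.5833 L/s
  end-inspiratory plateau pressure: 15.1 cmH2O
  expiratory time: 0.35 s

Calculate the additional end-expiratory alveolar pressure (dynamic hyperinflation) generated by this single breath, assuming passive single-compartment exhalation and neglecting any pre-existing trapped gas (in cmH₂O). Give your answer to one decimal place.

3.9

R = (PIP − Pplat)/V̇ = (20.4 − 15.1) / 0.5833 = 5.3/0.5833 = 9.086 cmH2O·s/L.
C = Vt/(Pplat − PEEP) = 405.0 / (15.1 − 4) = 405.0/11.1 = 36.486 mL/cmH2O.
τ = R × C = 9.086 × 0.03649 L/cmH2O = 0.3315 s.
Fraction remaining = e^(−Te/τ) = e^(−0.35/0.3315) = 0.3479; trapped volume = 405.0 × 0.3479 = 140.9 mL.
Additional alveolar pressure from trapping ≈ V_trapped / C = 140.9 / 36.486 = 3.862 cmH2O.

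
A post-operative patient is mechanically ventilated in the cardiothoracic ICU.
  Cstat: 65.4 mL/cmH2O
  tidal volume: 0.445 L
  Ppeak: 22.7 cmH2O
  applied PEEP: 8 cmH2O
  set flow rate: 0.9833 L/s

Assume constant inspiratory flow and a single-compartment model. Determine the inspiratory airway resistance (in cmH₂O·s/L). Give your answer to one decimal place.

8.0

Equation of motion (constant flow): PIP = Vt/C + R·V̇ + PEEP.
R·V̇ = PIP − Vt/C − PEEP = 22.7 − 445/65.4 − 8 = 22.7 − 6.804 − 8 = 7.896 cmH2O.
R = 7.896 / 0.9833 = 8.03 cmH2O·s/L.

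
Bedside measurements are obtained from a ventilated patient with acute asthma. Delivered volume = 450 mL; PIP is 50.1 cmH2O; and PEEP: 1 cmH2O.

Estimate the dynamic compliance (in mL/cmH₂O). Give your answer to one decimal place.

Dynamic compliance = Vt / (PIP − PEEP) = 450 / (50.1 − 1) = 450 / 49.1 = 9.165 mL/cmH2O.

9.2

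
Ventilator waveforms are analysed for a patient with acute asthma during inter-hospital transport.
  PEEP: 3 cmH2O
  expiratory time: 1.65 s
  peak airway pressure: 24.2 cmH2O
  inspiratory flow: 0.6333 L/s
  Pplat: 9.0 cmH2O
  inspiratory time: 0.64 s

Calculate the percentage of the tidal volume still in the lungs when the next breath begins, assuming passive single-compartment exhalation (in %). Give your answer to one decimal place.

Vt = flow × Ti = 0.6333 L/s × 0.64 s × 1000 mL/L = 405.31 mL.
R = (PIP − Pplat)/V̇ = (24.2 − 9.0) / 0.6333 = 15.2/0.6333 = 24.001 cmH2O·s/L.
C = Vt/(Pplat − PEEP) = 405.31 / (9.0 − 3) = 405.31/6.0 = 67.552 mL/cmH2O.
τ = R × C = 24.001 × 0.06755 L/cmH2O = 1.621 s.
Fraction remaining at end-expiration = e^(−Te/τ) = e^(−1.65/1.621) = 0.3614 → 36.14%.

36.1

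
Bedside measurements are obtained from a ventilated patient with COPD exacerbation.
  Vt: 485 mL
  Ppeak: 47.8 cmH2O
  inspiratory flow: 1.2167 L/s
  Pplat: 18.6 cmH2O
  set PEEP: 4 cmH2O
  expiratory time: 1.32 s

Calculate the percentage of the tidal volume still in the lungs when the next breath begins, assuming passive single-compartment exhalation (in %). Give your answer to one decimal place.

R = (PIP − Pplat)/V̇ = (47.8 − 18.6) / 1.2167 = 29.2/1.2167 = 23.999 cmH2O·s/L.
C = Vt/(Pplat − PEEP) = 485.0 / (18.6 − 4) = 485.0/14.6 = 33.219 mL/cmH2O.
τ = R × C = 23.999 × 0.03322 L/cmH2O = 0.7972 s.
Fraction remaining at end-expiration = e^(−Te/τ) = e^(−1.32/0.7972) = 0.1909 → 19.09%.

19.1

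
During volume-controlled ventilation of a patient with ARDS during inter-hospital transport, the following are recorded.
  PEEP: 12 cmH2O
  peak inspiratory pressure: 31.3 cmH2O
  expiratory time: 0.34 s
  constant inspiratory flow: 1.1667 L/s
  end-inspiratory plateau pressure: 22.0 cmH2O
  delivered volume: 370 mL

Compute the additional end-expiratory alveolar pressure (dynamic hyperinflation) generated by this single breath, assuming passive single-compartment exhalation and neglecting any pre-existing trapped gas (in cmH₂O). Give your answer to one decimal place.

R = (PIP − Pplat)/V̇ = (31.3 − 22.0) / 1.1667 = 9.3/1.1667 = 7.971 cmH2O·s/L.
C = Vt/(Pplat − PEEP) = 370.0 / (22.0 − 12) = 370.0/10.0 = 37.0 mL/cmH2O.
τ = R × C = 7.971 × 0.037 L/cmH2O = 0.2949 s.
Fraction remaining = e^(−Te/τ) = e^(−0.34/0.2949) = 0.3157; trapped volume = 370.0 × 0.3157 = 116.81 mL.
Additional alveolar pressure from trapping ≈ V_trapped / C = 116.81 / 37.0 = 3.157 cmH2O.

3.2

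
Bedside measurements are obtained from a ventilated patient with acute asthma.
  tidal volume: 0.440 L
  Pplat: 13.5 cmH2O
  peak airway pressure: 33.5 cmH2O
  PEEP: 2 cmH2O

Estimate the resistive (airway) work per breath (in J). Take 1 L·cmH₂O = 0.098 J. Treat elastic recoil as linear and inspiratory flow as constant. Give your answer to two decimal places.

0.86

With constant inspiratory flow the resistive pressure is constant at PIP − Pplat = 33.5 − 13.5 = 20.0 cmH2O, so resistive work = 20.0 × 0.440 = 8.8 L·cmH2O.
× 0.098 J/(L·cmH2O) → 0.8624 J.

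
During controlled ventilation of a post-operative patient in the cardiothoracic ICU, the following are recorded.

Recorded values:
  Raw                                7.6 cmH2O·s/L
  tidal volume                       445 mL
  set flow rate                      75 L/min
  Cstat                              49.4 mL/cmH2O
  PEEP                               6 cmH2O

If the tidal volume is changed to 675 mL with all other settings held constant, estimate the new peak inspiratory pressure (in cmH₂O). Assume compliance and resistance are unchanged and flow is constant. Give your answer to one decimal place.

29.2

Flow: 75 L/min ÷ 60 = 1.25 L/s.
PIP = Vt/C + R·V̇ + PEEP (constant-flow equation of motion).
Only the elastic term changes: ΔPIP = ΔVt / C = (675 − 445) / 49.4 = 4.656 cmH2O.
Original PIP = 445/49.4 + 7.6×1.25 + 6 = 24.508 cmH2O; new PIP = 24.508 + (4.656) = 29.164 cmH2O.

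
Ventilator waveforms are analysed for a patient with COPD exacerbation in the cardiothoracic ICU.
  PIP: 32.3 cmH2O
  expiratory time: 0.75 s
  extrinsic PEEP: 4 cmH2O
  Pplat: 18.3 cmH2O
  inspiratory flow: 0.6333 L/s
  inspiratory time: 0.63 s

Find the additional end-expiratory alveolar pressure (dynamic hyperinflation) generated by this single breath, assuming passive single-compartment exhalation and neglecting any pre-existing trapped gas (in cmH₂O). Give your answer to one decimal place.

4.2

Vt = flow × Ti = 0.6333 L/s × 0.63 s × 1000 mL/L = 398.98 mL.
R = (PIP − Pplat)/V̇ = (32.3 − 18.3) / 0.6333 = 14.0/0.6333 = 22.106 cmH2O·s/L.
C = Vt/(Pplat − PEEP) = 398.98 / (18.3 − 4) = 398.98/14.3 = 27.901 mL/cmH2O.
τ = R × C = 22.106 × 0.0279 L/cmH2O = 0.6168 s.
Fraction remaining = e^(−Te/τ) = e^(−0.75/0.6168) = 0.2964; trapped volume = 398.98 × 0.2964 = 118.26 mL.
Additional alveolar pressure from trapping ≈ V_trapped / C = 118.26 / 27.901 = 4.239 cmH2O.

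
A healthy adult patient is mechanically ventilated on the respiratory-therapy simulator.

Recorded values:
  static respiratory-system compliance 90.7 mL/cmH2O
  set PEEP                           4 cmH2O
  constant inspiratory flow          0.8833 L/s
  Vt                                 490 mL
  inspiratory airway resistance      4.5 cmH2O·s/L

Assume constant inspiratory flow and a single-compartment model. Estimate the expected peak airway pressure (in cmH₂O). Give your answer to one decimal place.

Equation of motion (constant flow): PIP = Vt/C + R·V̇ + PEEP.
PIP = 490/90.7 + 4.5×0.8833 + 4 = 5.402 + 3.975 + 4 = 13.377 cmH2O.

13.4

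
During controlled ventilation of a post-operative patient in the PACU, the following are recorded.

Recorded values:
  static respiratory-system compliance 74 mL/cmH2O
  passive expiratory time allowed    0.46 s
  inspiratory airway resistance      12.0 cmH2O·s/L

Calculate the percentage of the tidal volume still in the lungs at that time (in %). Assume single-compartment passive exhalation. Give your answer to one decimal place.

59.6

τ = R × C = 12.0 × 74 mL/cmH2O = 12.0 × 0.074 L/cmH2O = 0.888 s.
Passive exhalation: V(t)/V₀ = e^(−t/τ) = e^(−0.46/0.888) = 0.5957.
Fraction remaining = 0.5957 → 59.57%.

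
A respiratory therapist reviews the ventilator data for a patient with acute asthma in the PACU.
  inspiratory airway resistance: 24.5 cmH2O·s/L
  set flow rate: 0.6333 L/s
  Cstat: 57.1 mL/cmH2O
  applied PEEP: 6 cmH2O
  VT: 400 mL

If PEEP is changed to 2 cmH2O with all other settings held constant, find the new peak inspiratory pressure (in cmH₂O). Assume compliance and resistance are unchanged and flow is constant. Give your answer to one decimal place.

24.5

PIP = Vt/C + R·V̇ + PEEP (constant-flow equation of motion).
Only the baseline term changes: ΔPIP = ΔPEEP = 2 − 6 = -4.0 cmH2O.
Original PIP = 400/57.1 + 24.5×0.6333 + 6 = 28.521 cmH2O; new PIP = 28.521 + (-4.0) = 24.521 cmH2O.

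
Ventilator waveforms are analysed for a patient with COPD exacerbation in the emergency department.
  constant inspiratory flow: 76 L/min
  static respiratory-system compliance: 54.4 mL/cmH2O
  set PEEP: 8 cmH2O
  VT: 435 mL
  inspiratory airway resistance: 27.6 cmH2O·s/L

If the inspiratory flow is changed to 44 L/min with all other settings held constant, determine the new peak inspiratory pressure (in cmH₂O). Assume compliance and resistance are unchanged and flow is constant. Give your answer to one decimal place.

36.2

Flow: 76 L/min ÷ 60 = 1.2667 L/s.
New flow: 44 L/min ÷ 60 = 0.7333 L/s.
PIP = Vt/C + R·V̇ + PEEP (constant-flow equation of motion).
Only the resistive term changes: ΔPIP = R × ΔV̇ = 27.6 × (0.7333 − 1.2667) = 27.6 × -0.5334 = -14.722 cmH2O.
Original PIP = 435/54.4 + 27.6×1.2667 + 8 = 50.957 cmH2O; new PIP = 50.957 + (-14.722) = 36.235 cmH2O.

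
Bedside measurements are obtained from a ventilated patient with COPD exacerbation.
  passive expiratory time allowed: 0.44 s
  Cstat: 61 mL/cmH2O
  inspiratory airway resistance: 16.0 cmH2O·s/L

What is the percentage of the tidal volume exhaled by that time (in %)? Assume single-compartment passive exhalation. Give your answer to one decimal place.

τ = R × C = 16.0 × 61 mL/cmH2O = 16.0 × 0.061 L/cmH2O = 0.976 s.
Passive exhalation: V(t)/V₀ = e^(−t/τ) = e^(−0.44/0.976) = 0.6371.
Fraction exhaled = 1 − 0.6371 = 0.3629 → 36.29%.

36.3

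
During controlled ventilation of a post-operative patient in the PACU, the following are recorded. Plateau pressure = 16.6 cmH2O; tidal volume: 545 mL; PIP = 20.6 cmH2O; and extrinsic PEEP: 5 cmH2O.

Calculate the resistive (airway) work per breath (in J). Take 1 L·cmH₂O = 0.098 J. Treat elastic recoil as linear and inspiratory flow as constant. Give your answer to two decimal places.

0.21

With constant inspiratory flow the resistive pressure is constant at PIP − Pplat = 20.6 − 16.6 = 4.0 cmH2O, so resistive work = 4.0 × 0.545 = 2.18 L·cmH2O.
× 0.098 J/(L·cmH2O) → 0.2136 J.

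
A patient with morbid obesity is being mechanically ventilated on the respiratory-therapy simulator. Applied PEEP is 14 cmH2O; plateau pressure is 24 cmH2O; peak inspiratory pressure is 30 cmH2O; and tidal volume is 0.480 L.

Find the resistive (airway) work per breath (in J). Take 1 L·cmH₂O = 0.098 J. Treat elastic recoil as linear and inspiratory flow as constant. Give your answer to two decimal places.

With constant inspiratory flow the resistive pressure is constant at PIP − Pplat = 30 − 24 = 6.0 cmH2O, so resistive work = 6.0 × 0.480 = 2.88 L·cmH2O.
× 0.098 J/(L·cmH2O) → 0.2822 J.

0.28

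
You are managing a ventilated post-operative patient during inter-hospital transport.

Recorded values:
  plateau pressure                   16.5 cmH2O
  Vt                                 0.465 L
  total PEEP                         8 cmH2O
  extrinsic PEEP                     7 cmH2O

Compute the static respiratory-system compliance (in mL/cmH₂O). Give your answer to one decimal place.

End-expiratory occlusion gives total PEEP = 8 cmH2O (intrinsic PEEP = 8 − 7 = 1). Use total PEEP for the elastic gradient.
Cstat = Vt / (Pplat − PEEPtotal) = 465 / (16.5 − 8) = 465 / 8.5 = 54.706 mL/cmH2O.

54.7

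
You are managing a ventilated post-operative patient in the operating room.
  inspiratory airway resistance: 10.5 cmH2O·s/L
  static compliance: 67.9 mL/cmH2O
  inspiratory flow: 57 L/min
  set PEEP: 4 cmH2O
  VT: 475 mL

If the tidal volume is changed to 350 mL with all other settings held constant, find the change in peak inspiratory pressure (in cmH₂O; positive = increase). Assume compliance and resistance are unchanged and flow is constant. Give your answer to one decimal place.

-1.8

PIP = Vt/C + R·V̇ + PEEP (constant-flow equation of motion).
Only the elastic term changes: ΔPIP = ΔVt / C = (350 − 475) / 67.9 = -1.841 cmH2O.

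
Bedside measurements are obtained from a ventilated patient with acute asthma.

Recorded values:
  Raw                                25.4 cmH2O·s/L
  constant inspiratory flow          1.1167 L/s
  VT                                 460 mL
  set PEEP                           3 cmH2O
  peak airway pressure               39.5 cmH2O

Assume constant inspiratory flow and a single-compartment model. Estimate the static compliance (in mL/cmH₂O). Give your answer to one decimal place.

Equation of motion (constant flow): PIP = Vt/C + R·V̇ + PEEP.
Vt/C = PIP − R·V̇ − PEEP = 39.5 − 25.4×1.1167 − 3 = 39.5 − 28.364 − 3 = 8.136 cmH2O.
C = Vt / 8.136 = 460 / 8.136 = 56.539 mL/cmH2O.

56.5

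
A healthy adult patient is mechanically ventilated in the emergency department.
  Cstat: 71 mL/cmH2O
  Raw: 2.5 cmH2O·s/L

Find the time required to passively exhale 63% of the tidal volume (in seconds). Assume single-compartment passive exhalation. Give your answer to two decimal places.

τ = R × C = 2.5 × 71 mL/cmH2O = 2.5 × 0.071 L/cmH2O = 0.1775 s.
Exhaled fraction f = 1 − e^(−t/τ) → t = −τ·ln(1 − f) = −0.1775·ln(0.37) = 0.1765 s.

0.18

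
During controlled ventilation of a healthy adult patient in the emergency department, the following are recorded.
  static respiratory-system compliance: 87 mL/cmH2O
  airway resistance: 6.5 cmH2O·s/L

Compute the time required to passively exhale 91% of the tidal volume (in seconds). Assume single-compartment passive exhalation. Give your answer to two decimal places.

1.36

τ = R × C = 6.5 × 87 mL/cmH2O = 6.5 × 0.087 L/cmH2O = 0.5655 s.
Exhaled fraction f = 1 − e^(−t/τ) → t = −τ·ln(1 − f) = −0.5655·ln(0.09) = 1.362 s.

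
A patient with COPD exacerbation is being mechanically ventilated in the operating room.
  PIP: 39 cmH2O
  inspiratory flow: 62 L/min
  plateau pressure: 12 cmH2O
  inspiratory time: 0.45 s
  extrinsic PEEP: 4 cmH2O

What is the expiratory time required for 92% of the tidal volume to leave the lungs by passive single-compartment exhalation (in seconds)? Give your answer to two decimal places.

3.84

Flow: 62 L/min ÷ 60 = 1.0333 L/s.
Vt = flow × Ti = 1.0333 L/s × 0.45 s × 1000 mL/L = 464.99 mL.
R = (PIP − Pplat)/V̇ = (39 − 12) / 1.0333 = 27.0/1.0333 = 26.13 cmH2O·s/L.
C = Vt/(Pplat − PEEP) = 464.99 / (12 − 4) = 464.99/8.0 = 58.124 mL/cmH2O.
τ = R × C = 26.13 × 0.05812 L/cmH2O = 1.519 s.
t = −τ·ln(1 − 0.92) = −1.519·ln(0.08) = 3.837 s.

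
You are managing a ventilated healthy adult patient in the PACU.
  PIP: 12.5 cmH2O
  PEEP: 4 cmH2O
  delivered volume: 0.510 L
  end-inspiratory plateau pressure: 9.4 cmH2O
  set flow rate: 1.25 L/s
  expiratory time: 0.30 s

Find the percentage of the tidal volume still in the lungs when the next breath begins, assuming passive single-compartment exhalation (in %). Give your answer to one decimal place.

R = (PIP − Pplat)/V̇ = (12.5 − 9.4) / 1.25 = 3.1/1.25 = 2.48 cmH2O·s/L.
C = Vt/(Pplat − PEEP) = 510.0 / (9.4 − 4) = 510.0/5.4 = 94.444 mL/cmH2O.
τ = R × C = 2.48 × 0.09444 L/cmH2O = 0.2342 s.
Fraction remaining at end-expiration = e^(−Te/τ) = e^(−0.30/0.2342) = 0.2778 → 27.78%.

27.8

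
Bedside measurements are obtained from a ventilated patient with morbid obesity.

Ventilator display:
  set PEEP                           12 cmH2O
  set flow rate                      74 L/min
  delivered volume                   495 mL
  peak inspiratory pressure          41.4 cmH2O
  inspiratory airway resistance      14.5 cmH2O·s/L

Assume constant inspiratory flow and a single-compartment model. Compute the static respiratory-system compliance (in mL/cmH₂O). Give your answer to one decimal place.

43.0

Flow: 74 L/min ÷ 60 = 1.2333 L/s.
Equation of motion (constant flow): PIP = Vt/C + R·V̇ + PEEP.
Vt/C = PIP − R·V̇ − PEEP = 41.4 − 14.5×1.2333 − 12 = 41.4 − 17.883 − 12 = 11.517 cmH2O.
C = Vt / 11.517 = 495 / 11.517 = 42.98 mL/cmH2O.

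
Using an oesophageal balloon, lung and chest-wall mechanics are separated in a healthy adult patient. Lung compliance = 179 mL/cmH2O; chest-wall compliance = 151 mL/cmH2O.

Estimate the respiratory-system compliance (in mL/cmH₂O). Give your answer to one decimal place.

81.9

Lung and chest wall are elastances in series: 1/Crs = 1/CL + 1/Ccw.
1/Crs = 1/179 + 1/151 = 0.01221.
Crs = 81.9 mL/cmH2O.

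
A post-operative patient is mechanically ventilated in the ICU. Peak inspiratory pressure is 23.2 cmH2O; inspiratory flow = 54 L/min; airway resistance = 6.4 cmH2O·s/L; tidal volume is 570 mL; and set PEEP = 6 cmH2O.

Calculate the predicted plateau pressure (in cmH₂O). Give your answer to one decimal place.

Flow: 54 L/min ÷ 60 = 0.9 L/s.
Pplat = PIP − Raw × flow = 23.2 − 6.4 × 0.9 = 23.2 − 5.76 = 17.44 cmH2O.

17.4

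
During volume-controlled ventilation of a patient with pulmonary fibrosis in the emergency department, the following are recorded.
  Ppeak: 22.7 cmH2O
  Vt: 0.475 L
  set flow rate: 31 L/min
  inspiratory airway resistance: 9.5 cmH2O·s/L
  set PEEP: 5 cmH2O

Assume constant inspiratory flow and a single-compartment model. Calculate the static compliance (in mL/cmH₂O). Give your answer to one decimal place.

37.1

Flow: 31 L/min ÷ 60 = 0.5167 L/s.
Equation of motion (constant flow): PIP = Vt/C + R·V̇ + PEEP.
Vt/C = PIP − R·V̇ − PEEP = 22.7 − 9.5×0.5167 − 5 = 22.7 − 4.909 − 5 = 12.791 cmH2O.
C = Vt / 12.791 = 475 / 12.791 = 37.135 mL/cmH2O.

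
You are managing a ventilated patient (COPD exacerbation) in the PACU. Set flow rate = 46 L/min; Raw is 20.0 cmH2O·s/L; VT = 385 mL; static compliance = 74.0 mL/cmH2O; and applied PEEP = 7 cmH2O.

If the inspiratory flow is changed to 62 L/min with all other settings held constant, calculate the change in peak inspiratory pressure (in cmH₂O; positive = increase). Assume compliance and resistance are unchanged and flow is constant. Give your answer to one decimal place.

Flow: 46 L/min ÷ 60 = 0.7667 L/s.
New flow: 62 L/min ÷ 60 = 1.0333 L/s.
PIP = Vt/C + R·V̇ + PEEP (constant-flow equation of motion).
Only the resistive term changes: ΔPIP = R × ΔV̇ = 20.0 × (1.0333 − 0.7667) = 20.0 × 0.2666 = 5.332 cmH2O.

5.3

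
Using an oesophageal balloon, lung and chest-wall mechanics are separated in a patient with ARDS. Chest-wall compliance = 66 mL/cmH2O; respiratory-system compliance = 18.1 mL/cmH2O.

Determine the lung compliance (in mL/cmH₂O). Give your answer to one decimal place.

24.9

1/CL = 1/Crs − 1/Ccw.
1/CL = 1/18.1 − 1/66 = 0.0401.
CL = 24.938 mL/cmH2O.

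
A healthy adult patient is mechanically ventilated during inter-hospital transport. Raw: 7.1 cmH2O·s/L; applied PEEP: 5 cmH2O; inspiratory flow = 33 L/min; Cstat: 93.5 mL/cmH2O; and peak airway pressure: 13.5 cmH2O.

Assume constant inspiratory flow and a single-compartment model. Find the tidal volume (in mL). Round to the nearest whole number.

Flow: 33 L/min ÷ 60 = 0.55 L/s.
Equation of motion (constant flow): PIP = Vt/C + R·V̇ + PEEP.
Vt/C = PIP − R·V̇ − PEEP = 13.5 − 3.905 − 5 = 4.595 cmH2O.
Vt = C × 4.595 = 93.5 × 4.595 = 429.63 mL.

430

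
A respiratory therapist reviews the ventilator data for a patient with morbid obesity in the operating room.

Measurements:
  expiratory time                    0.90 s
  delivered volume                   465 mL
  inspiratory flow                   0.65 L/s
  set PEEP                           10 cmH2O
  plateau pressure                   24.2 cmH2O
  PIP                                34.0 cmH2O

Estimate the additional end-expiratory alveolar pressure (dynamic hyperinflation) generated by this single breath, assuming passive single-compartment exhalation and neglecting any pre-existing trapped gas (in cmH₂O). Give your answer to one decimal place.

2.3

R = (PIP − Pplat)/V̇ = (34.0 − 24.2) / 0.65 = 9.8/0.65 = 15.077 cmH2O·s/L.
C = Vt/(Pplat − PEEP) = 465.0 / (24.2 − 10) = 465.0/14.2 = 32.746 mL/cmH2O.
τ = R × C = 15.077 × 0.03275 L/cmH2O = 0.4938 s.
Fraction remaining = e^(−Te/τ) = e^(−0.90/0.4938) = 0.1616; trapped volume = 465.0 × 0.1616 = 75.144 mL.
Additional alveolar pressure from trapping ≈ V_trapped / C = 75.144 / 32.746 = 2.295 cmH2O.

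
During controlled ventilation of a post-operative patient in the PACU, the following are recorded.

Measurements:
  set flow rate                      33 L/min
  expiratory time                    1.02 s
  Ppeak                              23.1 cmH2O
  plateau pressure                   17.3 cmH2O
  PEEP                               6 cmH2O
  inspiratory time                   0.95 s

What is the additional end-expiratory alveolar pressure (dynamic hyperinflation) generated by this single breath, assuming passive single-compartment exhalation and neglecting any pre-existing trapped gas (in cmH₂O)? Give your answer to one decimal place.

1.4

Flow: 33 L/min ÷ 60 = 0.55 L/s.
Vt = flow × Ti = 0.55 L/s × 0.95 s × 1000 mL/L = 522.5 mL.
R = (PIP − Pplat)/V̇ = (23.1 − 17.3) / 0.55 = 5.8/0.55 = 10.545 cmH2O·s/L.
C = Vt/(Pplat − PEEP) = 522.5 / (17.3 − 6) = 522.5/11.3 = 46.239 mL/cmH2O.
τ = R × C = 10.545 × 0.04624 L/cmH2O = 0.4876 s.
Fraction remaining = e^(−Te/τ) = e^(−1.02/0.4876) = 0.1235; trapped volume = 522.5 × 0.1235 = 64.529 mL.
Additional alveolar pressure from trapping ≈ V_trapped / C = 64.529 / 46.239 = 1.396 cmH2O.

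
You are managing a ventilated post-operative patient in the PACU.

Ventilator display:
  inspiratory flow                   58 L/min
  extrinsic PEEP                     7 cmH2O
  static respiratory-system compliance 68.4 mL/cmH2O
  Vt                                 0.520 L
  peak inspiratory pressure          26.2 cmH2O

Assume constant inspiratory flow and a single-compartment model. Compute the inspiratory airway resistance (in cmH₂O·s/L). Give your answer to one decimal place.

12.0

Flow: 58 L/min ÷ 60 = 0.9667 L/s.
Equation of motion (constant flow): PIP = Vt/C + R·V̇ + PEEP.
R·V̇ = PIP − Vt/C − PEEP = 26.2 − 520/68.4 − 7 = 26.2 − 7.602 − 7 = 11.598 cmH2O.
R = 11.598 / 0.9667 = 11.998 cmH2O·s/L.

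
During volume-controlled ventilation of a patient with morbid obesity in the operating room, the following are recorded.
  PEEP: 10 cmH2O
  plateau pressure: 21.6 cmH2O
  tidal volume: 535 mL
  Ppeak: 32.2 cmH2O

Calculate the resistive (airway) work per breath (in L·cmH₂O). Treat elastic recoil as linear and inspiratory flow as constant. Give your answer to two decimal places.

5.67

With constant inspiratory flow the resistive pressure is constant at PIP − Pplat = 32.2 − 21.6 = 10.6 cmH2O, so resistive work = 10.6 × 0.535 = 5.671 L·cmH2O.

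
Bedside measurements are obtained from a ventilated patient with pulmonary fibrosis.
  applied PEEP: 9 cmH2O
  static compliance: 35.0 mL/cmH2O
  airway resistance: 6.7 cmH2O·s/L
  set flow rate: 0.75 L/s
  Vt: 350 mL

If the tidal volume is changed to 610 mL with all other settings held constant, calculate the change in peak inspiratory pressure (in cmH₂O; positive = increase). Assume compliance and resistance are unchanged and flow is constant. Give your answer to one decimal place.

7.4

PIP = Vt/C + R·V̇ + PEEP (constant-flow equation of motion).
Only the elastic term changes: ΔPIP = ΔVt / C = (610 − 350) / 35.0 = 7.429 cmH2O.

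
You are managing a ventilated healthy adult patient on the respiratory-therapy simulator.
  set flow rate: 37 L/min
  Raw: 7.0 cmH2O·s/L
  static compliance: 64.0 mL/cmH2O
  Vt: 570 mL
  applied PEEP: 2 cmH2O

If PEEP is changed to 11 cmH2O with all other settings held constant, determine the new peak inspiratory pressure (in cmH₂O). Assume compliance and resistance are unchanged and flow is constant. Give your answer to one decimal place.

24.2

Flow: 37 L/min ÷ 60 = 0.6167 L/s.
PIP = Vt/C + R·V̇ + PEEP (constant-flow equation of motion).
Only the baseline term changes: ΔPIP = ΔPEEP = 11 − 2 = 9.0 cmH2O.
Original PIP = 570/64.0 + 7.0×0.6167 + 2 = 15.223 cmH2O; new PIP = 15.223 + (9.0) = 24.223 cmH2O.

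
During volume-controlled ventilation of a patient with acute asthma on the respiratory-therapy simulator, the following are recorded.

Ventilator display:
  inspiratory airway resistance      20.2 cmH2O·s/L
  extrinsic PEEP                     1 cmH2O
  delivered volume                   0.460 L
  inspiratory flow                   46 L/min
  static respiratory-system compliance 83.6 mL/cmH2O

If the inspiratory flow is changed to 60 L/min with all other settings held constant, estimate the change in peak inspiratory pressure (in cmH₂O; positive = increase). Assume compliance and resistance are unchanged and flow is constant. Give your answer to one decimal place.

Flow: 46 L/min ÷ 60 = 0.7667 L/s.
New flow: 60 L/min ÷ 60 = 1 L/s.
PIP = Vt/C + R·V̇ + PEEP (constant-flow equation of motion).
Only the resistive term changes: ΔPIP = R × ΔV̇ = 20.2 × (1 − 0.7667) = 20.2 × 0.2333 = 4.713 cmH2O.

4.7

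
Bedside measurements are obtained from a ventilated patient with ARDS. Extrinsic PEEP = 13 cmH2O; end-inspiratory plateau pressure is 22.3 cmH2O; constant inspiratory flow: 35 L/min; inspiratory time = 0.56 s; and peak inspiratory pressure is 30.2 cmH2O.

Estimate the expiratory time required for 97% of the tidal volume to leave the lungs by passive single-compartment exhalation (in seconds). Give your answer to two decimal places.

Flow: 35 L/min ÷ 60 = 0.5833 L/s.
Vt = flow × Ti = 0.5833 L/s × 0.56 s × 1000 mL/L = 326.65 mL.
R = (PIP − Pplat)/V̇ = (30.2 − 22.3) / 0.5833 = 7.9/0.5833 = 13.544 cmH2O·s/L.
C = Vt/(Pplat − PEEP) = 326.65 / (22.3 − 13) = 326.65/9.3 = 35.124 mL/cmH2O.
τ = R × C = 13.544 × 0.03512 L/cmH2O = 0.4757 s.
t = −τ·ln(1 − 0.97) = −0.4757·ln(0.03) = 1.668 s.

1.67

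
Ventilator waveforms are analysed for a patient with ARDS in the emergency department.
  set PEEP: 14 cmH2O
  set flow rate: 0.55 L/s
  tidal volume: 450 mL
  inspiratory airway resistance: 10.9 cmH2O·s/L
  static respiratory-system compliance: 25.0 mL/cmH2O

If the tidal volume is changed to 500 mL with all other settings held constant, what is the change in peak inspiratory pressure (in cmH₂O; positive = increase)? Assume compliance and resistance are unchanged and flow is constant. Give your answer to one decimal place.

2.0

PIP = Vt/C + R·V̇ + PEEP (constant-flow equation of motion).
Only the elastic term changes: ΔPIP = ΔVt / C = (500 − 450) / 25.0 = 2.0 cmH2O.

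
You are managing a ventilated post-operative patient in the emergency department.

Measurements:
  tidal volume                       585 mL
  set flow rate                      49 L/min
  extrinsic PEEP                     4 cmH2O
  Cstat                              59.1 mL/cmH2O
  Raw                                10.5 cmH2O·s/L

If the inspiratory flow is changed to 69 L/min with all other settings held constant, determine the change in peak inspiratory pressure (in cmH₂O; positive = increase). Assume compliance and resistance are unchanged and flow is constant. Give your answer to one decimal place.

Flow: 49 L/min ÷ 60 = 0.8167 L/s.
New flow: 69 L/min ÷ 60 = 1.15 L/s.
PIP = Vt/C + R·V̇ + PEEP (constant-flow equation of motion).
Only the resistive term changes: ΔPIP = R × ΔV̇ = 10.5 × (1.15 − 0.8167) = 10.5 × 0.3333 = 3.5 cmH2O.

3.5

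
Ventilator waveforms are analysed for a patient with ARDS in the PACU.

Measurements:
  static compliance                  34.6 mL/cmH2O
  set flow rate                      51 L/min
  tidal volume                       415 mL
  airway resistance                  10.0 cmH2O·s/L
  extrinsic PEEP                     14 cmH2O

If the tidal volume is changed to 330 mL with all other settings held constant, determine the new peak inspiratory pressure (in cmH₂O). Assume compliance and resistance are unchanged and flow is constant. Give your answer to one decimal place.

Flow: 51 L/min ÷ 60 = 0.85 L/s.
PIP = Vt/C + R·V̇ + PEEP (constant-flow equation of motion).
Only the elastic term changes: ΔPIP = ΔVt / C = (330 − 415) / 34.6 = -2.457 cmH2O.
Original PIP = 415/34.6 + 10.0×0.85 + 14 = 34.494 cmH2O; new PIP = 34.494 + (-2.457) = 32.037 cmH2O.

32.0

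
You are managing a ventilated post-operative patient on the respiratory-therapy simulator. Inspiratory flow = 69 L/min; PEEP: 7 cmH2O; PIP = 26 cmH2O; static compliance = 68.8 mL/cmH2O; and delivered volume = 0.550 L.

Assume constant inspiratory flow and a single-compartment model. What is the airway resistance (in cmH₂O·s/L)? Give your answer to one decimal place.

9.6

Flow: 69 L/min ÷ 60 = 1.15 L/s.
Equation of motion (constant flow): PIP = Vt/C + R·V̇ + PEEP.
R·V̇ = PIP − Vt/C − PEEP = 26 − 550/68.8 − 7 = 26 − 7.994 − 7 = 11.006 cmH2O.
R = 11.006 / 1.15 = 9.57 cmH2O·s/L.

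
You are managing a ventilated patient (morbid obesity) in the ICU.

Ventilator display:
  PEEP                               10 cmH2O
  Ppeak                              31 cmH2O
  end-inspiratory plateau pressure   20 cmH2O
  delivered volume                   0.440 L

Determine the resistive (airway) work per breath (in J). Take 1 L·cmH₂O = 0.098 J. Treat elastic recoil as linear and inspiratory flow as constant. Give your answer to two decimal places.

With constant inspiratory flow the resistive pressure is constant at PIP − Pplat = 31 − 20 = 11.0 cmH2O, so resistive work = 11.0 × 0.440 = 4.84 L·cmH2O.
× 0.098 J/(L·cmH2O) → 0.4743 J.

0.47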